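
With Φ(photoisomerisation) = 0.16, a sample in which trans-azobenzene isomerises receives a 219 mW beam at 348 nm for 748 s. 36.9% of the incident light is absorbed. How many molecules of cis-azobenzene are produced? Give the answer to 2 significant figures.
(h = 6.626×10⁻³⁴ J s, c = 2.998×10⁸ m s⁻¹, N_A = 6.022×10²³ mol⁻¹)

Photon energy at 348 nm: hc/λ = (6.626×10⁻³⁴)(2.998×10⁸)/(348×10⁻⁹) = 5.708×10⁻¹⁹ J.
Energy delivered: (219 mW)(748 s) = 163.8 J.
Photons incident: 163.8 / 5.708×10⁻¹⁹ = 2.870×10²⁰, i.e. 2.870×10²⁰/6.022×10²³ = 4.766×10⁻⁴ mol.
Photons absorbed: 0.369 × 4.766×10⁻⁴ = 1.759×10⁻⁴ mol.
Product: Φ × n_abs = 0.16 × 1.759×10⁻⁴ = 2.814×10⁻⁵ mol.
As a count: 2.814×10⁻⁵ × 6.022×10²³ = 1.7×10¹⁹.

1.7×10¹⁹ molecules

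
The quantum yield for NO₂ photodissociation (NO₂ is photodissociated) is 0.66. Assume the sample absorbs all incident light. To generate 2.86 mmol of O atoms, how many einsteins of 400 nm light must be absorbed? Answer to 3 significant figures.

Product: 2.86 mmol = 0.00286 mol.
Photons that must be absorbed: 0.00286 / 0.66 = 0.004333 mol.

0.00433 einstein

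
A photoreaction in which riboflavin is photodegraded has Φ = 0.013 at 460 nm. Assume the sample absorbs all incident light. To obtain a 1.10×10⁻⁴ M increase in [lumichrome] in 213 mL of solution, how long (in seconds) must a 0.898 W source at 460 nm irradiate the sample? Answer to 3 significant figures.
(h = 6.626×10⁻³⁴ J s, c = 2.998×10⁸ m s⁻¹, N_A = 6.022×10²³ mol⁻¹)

Product: (1.10×10⁻⁴ M)(0.213 L) = 2.343×10⁻⁵ mol.
Photons that must be absorbed: 2.343×10⁻⁵ / 0.013 = 0.001802 mol.
Photon energy: hc/λ = 4.318×10⁻¹⁹ J; per mole, 2.600×10⁵ J mol⁻¹.
Energy required: 0.001802 × 2.600×10⁵ = 468.5 J.
Time: 468.5 J / 0.898 W = 522 s.

t ≈ 522 s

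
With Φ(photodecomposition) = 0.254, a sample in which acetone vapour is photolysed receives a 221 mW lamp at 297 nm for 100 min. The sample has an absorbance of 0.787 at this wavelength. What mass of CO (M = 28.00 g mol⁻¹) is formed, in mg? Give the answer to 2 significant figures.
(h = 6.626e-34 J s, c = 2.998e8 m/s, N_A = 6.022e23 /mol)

Photon energy at 297 nm: hc/λ = (6.626e-34)(2.998e8)/(297e-9) = 6.688e-19 J.
Energy delivered: (221 mW)(6000 s) = 1326 J.
Photons incident: 1326 / 6.688e-19 = 1.983e21, i.e. 1.983e21/6.022e23 = 0.003293 mol.
Fraction absorbed: 1 − 10^(−0.787) = 0.8367.
Photons absorbed: 0.8367 × 0.003293 = 0.002755 mol.
Product: Φ × n_abs = 0.254 × 0.002755 = 6.998e-4 mol.
Mass: 6.998e-4 × 28.00 = 0.01959 g = 20 mg.

20 mg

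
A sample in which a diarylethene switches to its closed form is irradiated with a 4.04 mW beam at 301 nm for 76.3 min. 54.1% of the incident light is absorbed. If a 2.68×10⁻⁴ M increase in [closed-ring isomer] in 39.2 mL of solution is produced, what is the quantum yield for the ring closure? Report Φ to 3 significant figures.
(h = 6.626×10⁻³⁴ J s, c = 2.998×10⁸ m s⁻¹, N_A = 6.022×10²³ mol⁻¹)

Φ = 0.417

Product: (2.68×10⁻⁴ M)(0.0392 L) = 1.051×10⁻⁵ mol.
Photon energy at 301 nm: hc/λ = (6.626×10⁻³⁴)(2.998×10⁸)/(301×10⁻⁹) = 6.600×10⁻¹⁹ J.
Energy delivered: (4.04 mW)(4578 s) = 18.50 J.
Photons incident: 18.50 / 6.600×10⁻¹⁹ = 2.803×10¹⁹, i.e. 2.803×10¹⁹/6.022×10²³ = 4.655×10⁻⁵ mol.
Photons absorbed: 0.541 × 4.655×10⁻⁵ = 2.518×10⁻⁵ mol.
Φ = 1.051×10⁻⁵ mol / 2.518×10⁻⁵ mol photons = 0.417.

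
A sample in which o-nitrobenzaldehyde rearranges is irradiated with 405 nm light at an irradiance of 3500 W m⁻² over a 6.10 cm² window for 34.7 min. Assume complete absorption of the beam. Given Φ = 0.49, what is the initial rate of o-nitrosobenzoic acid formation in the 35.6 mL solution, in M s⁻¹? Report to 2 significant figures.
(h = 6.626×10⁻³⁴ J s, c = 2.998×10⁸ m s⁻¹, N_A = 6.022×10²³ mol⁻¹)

Photon energy at 405 nm: hc/λ = (6.626×10⁻³⁴)(2.998×10⁸)/(405×10⁻⁹) = 4.905×10⁻¹⁹ J.
Energy delivered: (3500 W m⁻²)(6.10×10⁻⁴ m²)(2082 s) = 4445 J.
Photons incident: 4445 / 4.905×10⁻¹⁹ = 9.062×10²¹, i.e. 9.062×10²¹/6.022×10²³ = 0.01505 mol.
Product formed: 0.49 × 0.01505 = 0.007374 mol.
Rate: 0.007374 mol / (2082 s × 0.0356 L) = 9.9×10⁻⁵ M s⁻¹.

9.9×10⁻⁵ M s⁻¹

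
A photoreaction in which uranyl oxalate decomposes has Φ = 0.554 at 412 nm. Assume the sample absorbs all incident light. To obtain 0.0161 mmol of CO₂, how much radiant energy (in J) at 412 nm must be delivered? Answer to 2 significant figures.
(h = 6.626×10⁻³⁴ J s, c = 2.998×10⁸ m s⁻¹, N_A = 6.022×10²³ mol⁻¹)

8.4 J

Product: 0.0161 mmol = 1.61×10⁻⁵ mol.
Photons that must be absorbed: 1.61×10⁻⁵ / 0.554 = 2.906×10⁻⁵ mol.
Photon energy: hc/λ = 4.822×10⁻¹⁹ J; per mole, 2.904×10⁵ J mol⁻¹.
Energy required: 2.906×10⁻⁵ × 2.904×10⁵ = 8.4 J.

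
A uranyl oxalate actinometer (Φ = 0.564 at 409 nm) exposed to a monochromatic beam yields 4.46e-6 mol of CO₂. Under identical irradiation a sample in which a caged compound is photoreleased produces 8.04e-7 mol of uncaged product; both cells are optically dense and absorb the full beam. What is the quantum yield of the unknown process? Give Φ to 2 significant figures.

Photons absorbed by the actinometer: 4.46e-6 / 0.564 = 7.908e-6 mol.
Φ(unknown) = 8.04e-7 / 7.908e-6 = 0.10.

Φ = 0.10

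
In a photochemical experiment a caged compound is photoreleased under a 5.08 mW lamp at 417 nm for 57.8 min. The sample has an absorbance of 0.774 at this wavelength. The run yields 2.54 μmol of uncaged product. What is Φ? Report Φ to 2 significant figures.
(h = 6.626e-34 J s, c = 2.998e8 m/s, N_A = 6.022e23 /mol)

Φ = 0.050

Product: 2.54 μmol = 2.54e-6 mol.
Photon energy at 417 nm: hc/λ = (6.626e-34)(2.998e8)/(417e-9) = 4.764e-19 J.
Energy delivered: (5.08 mW)(3468 s) = 17.62 J.
Photons incident: 17.62 / 4.764e-19 = 3.699e19, i.e. 3.699e19/6.022e23 = 6.142e-5 mol.
Fraction absorbed: 1 − 10^(−0.774) = 0.8317.
Photons absorbed: 0.8317 × 6.142e-5 = 5.108e-5 mol.
Φ = 2.54e-6 mol / 5.108e-5 mol photons = 0.050.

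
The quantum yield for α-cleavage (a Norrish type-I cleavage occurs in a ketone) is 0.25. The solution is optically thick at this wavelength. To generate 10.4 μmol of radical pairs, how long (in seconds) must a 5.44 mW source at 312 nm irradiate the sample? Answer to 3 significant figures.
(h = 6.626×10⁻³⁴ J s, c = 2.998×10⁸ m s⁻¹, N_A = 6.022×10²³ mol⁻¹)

t ≈ 2930 s

Product: 10.4 μmol = 1.04×10⁻⁵ mol.
Photons that must be absorbed: 1.04×10⁻⁵ / 0.25 = 4.160×10⁻⁵ mol.
Photon energy: hc/λ = 6.367×10⁻¹⁹ J; per mole, 3.834×10⁵ J mol⁻¹.
Energy required: 4.160×10⁻⁵ × 3.834×10⁵ = 15.95 J.
Time: 15.95 J / 0.00544 W = 2930 s.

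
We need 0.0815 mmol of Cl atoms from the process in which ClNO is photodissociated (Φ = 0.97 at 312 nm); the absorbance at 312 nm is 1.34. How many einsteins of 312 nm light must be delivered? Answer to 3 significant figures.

8.80×10⁻⁵ einstein

Product: 0.0815 mmol = 8.15×10⁻⁵ mol.
Photons that must be absorbed: 8.15×10⁻⁵ / 0.97 = 8.402×10⁻⁵ mol.
Fraction absorbed: 1 − 10^(−1.34) = 0.9543.
Incident photons needed: 8.402×10⁻⁵ / 0.9543 = 8.804×10⁻⁵ mol.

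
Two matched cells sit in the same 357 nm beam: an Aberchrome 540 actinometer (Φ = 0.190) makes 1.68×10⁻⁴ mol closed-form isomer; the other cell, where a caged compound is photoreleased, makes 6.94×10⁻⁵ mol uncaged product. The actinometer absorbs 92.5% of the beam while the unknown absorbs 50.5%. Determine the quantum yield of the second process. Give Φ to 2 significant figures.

Photons absorbed by the actinometer: 1.68×10⁻⁴ / 0.190 = 8.842×10⁻⁴ mol.
Incident flux: 8.842×10⁻⁴ / 0.925 = 9.559×10⁻⁴ einstein.
Absorbed by unknown: 0.505 × 9.559×10⁻⁴ = 4.827×10⁻⁴ mol.
Φ(unknown) = 6.94×10⁻⁵ / 4.827×10⁻⁴ = 0.14.

Φ = 0.14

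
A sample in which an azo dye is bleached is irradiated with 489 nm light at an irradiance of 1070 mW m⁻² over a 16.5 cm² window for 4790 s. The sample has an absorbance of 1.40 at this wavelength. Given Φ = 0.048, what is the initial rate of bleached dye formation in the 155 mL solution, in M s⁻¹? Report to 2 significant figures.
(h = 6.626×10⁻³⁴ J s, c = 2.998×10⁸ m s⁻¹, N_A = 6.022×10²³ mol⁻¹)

2.1×10⁻⁹ M s⁻¹

Photon energy at 489 nm: hc/λ = (6.626×10⁻³⁴)(2.998×10⁸)/(489×10⁻⁹) = 4.062×10⁻¹⁹ J.
Energy delivered: (1070 mW m⁻²)(16.5×10⁻⁴ m²)(4790 s) = 8.457 J.
Photons incident: 8.457 / 4.062×10⁻¹⁹ = 2.082×10¹⁹, i.e. 2.082×10¹⁹/6.022×10²³ = 3.457×10⁻⁵ mol.
Fraction absorbed: 1 − 10^(−1.40) = 0.9602.
Photons absorbed: 0.9602 × 3.457×10⁻⁵ = 3.319×10⁻⁵ mol.
Product formed: 0.048 × 3.319×10⁻⁵ = 1.593×10⁻⁶ mol.
Rate: 1.593×10⁻⁶ mol / (4790 s × 0.155 L) = 2.1×10⁻⁹ M s⁻¹.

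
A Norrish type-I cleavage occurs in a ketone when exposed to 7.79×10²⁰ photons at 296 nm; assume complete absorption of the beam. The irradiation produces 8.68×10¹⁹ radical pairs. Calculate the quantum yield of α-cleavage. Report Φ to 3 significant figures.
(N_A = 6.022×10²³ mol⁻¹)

Φ = 0.111

Product: 8.68×10¹⁹ / 6.022×10²³ = 1.441×10⁻⁴ mol.
Moles of photons: 7.79×10²⁰ / 6.022×10²³ = 0.001294 mol.
Φ = 1.441×10⁻⁴ mol / 0.001294 mol photons = 0.111.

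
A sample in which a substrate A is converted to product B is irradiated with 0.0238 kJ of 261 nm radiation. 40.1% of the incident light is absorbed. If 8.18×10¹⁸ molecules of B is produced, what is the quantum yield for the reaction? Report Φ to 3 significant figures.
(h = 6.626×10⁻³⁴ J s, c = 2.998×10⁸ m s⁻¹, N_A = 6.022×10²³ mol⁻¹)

Φ = 0.652

Product: 8.18×10¹⁸ / 6.022×10²³ = 1.358×10⁻⁵ mol.
Photon energy at 261 nm: hc/λ = (6.626×10⁻³⁴)(2.998×10⁸)/(261×10⁻⁹) = 7.611×10⁻¹⁹ J.
Incident energy: 0.0238 kJ = 23.8 J.
Photons incident: 23.8 / 7.611×10⁻¹⁹ = 3.127×10¹⁹, i.e. 3.127×10¹⁹/6.022×10²³ = 5.193×10⁻⁵ mol.
Photons absorbed: 0.401 × 5.193×10⁻⁵ = 2.082×10⁻⁵ mol.
Φ = 1.358×10⁻⁵ mol / 2.082×10⁻⁵ mol photons = 0.652.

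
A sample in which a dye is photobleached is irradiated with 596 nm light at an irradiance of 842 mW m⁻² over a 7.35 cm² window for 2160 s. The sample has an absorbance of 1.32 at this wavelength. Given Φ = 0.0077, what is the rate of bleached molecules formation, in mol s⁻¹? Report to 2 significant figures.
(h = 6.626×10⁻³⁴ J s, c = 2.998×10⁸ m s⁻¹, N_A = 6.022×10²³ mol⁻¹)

2.3×10⁻¹¹ mol s⁻¹

Photon energy at 596 nm: hc/λ = (6.626×10⁻³⁴)(2.998×10⁸)/(596×10⁻⁹) = 3.333×10⁻¹⁹ J.
Energy delivered: (842 mW m⁻²)(7.35×10⁻⁴ m²)(2160 s) = 1.337 J.
Photons incident: 1.337 / 3.333×10⁻¹⁹ = 4.011×10¹⁸, i.e. 4.011×10¹⁸/6.022×10²³ = 6.661×10⁻⁶ mol.
Fraction absorbed: 1 − 10^(−1.32) = 0.9521.
Photons absorbed: 0.9521 × 6.661×10⁻⁶ = 6.342×10⁻⁶ mol.
Product formed: 0.0077 × 6.342×10⁻⁶ = 4.883×10⁻⁸ mol.
Rate: 4.883×10⁻⁸ / 2160 s = 2.3×10⁻¹¹ mol s⁻¹.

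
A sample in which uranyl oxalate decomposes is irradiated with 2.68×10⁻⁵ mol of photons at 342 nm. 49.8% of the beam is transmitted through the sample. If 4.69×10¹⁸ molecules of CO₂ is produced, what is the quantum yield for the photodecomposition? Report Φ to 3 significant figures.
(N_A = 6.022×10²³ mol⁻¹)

Product: 4.69×10¹⁸ / 6.022×10²³ = 7.788×10⁻⁶ mol.
Fraction absorbed: 1 − 49.8/100 = 0.5020.
Photons absorbed: 0.5020 × 2.68×10⁻⁵ = 1.345×10⁻⁵ mol.
Φ = 7.788×10⁻⁶ mol / 1.345×10⁻⁵ mol photons = 0.579.

Φ = 0.579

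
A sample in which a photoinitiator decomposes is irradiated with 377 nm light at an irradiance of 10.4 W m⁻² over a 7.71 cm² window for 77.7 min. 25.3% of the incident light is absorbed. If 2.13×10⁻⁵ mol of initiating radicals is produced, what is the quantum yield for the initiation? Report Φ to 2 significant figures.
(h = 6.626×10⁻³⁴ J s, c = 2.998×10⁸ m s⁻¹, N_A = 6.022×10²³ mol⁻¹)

Φ = 0.71

Photon energy at 377 nm: hc/λ = (6.626×10⁻³⁴)(2.998×10⁸)/(377×10⁻⁹) = 5.269×10⁻¹⁹ J.
Energy delivered: (10.4 W m⁻²)(7.71×10⁻⁴ m²)(4662 s) = 37.38 J.
Photons incident: 37.38 / 5.269×10⁻¹⁹ = 7.094×10¹⁹, i.e. 7.094×10¹⁹/6.022×10²³ = 1.178×10⁻⁴ mol.
Photons absorbed: 0.253 × 1.178×10⁻⁴ = 2.980×10⁻⁵ mol.
Φ = 2.13×10⁻⁵ mol / 2.980×10⁻⁵ mol photons = 0.71.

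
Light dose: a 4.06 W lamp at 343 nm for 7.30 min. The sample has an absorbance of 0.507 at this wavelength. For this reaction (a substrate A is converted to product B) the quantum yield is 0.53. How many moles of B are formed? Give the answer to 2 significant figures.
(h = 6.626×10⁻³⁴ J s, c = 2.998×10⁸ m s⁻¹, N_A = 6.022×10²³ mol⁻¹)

0.0019 mol

Photon energy at 343 nm: hc/λ = (6.626×10⁻³⁴)(2.998×10⁸)/(343×10⁻⁹) = 5.791×10⁻¹⁹ J.
Energy delivered: (4.06 W)(438 s) = 1778 J.
Photons incident: 1778 / 5.791×10⁻¹⁹ = 3.070×10²¹, i.e. 3.070×10²¹/6.022×10²³ = 0.005098 mol.
Fraction absorbed: 1 − 10^(−0.507) = 0.6888.
Photons absorbed: 0.6888 × 0.005098 = 0.003512 mol.
Product: Φ × n_abs = 0.53 × 0.003512 = 0.001861 mol.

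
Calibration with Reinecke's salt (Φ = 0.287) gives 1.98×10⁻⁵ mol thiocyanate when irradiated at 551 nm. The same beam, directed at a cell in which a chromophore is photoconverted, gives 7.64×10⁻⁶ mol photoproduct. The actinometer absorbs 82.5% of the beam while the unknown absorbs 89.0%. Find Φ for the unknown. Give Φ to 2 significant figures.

Photons absorbed by the actinometer: 1.98×10⁻⁵ / 0.287 = 6.899×10⁻⁵ mol.
Incident flux: 6.899×10⁻⁵ / 0.825 = 8.362×10⁻⁵ einstein.
Absorbed by unknown: 0.890 × 8.362×10⁻⁵ = 7.442×10⁻⁵ mol.
Φ(unknown) = 7.64×10⁻⁶ / 7.442×10⁻⁵ = 0.10.

Φ = 0.10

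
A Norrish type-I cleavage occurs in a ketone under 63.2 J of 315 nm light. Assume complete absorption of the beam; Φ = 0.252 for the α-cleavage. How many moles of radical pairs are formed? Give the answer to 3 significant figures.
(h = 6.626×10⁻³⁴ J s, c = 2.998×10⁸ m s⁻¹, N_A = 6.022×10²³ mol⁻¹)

Photon energy at 315 nm: hc/λ = (6.626×10⁻³⁴)(2.998×10⁸)/(315×10⁻⁹) = 6.306×10⁻¹⁹ J.
Photons incident: 63.2 / 6.306×10⁻¹⁹ = 1.002×10²⁰, i.e. 1.002×10²⁰/6.022×10²³ = 1.664×10⁻⁴ mol.
Product: Φ × n_abs = 0.252 × 1.664×10⁻⁴ = 4.193×10⁻⁵ mol.

4.19×10⁻⁵ mol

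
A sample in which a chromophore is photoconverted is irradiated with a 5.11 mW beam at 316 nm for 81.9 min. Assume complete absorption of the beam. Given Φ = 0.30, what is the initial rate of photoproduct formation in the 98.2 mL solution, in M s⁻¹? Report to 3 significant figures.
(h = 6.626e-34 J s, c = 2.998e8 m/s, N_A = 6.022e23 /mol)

Photon energy at 316 nm: hc/λ = (6.626e-34)(2.998e8)/(316e-9) = 6.286e-19 J.
Energy delivered: (5.11 mW)(4914 s) = 25.11 J.
Photons incident: 25.11 / 6.286e-19 = 3.995e19, i.e. 3.995e19/6.022e23 = 6.634e-5 mol.
Product formed: 0.30 × 6.634e-5 = 1.990e-5 mol.
Rate: 1.990e-5 mol / (4914 s × 0.0982 L) = 4.12e-8 M s⁻¹.

4.12e-8 M s⁻¹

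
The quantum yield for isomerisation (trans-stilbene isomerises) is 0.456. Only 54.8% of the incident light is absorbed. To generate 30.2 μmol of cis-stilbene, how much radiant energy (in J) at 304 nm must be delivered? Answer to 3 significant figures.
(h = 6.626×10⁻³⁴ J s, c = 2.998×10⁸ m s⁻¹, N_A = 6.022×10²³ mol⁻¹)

47.6 J

Product: 30.2 μmol = 3.02×10⁻⁵ mol.
Photons that must be absorbed: 3.02×10⁻⁵ / 0.456 = 6.623×10⁻⁵ mol.
Incident photons needed: 6.623×10⁻⁵ / 0.548 = 1.209×10⁻⁴ mol.
Photon energy: hc/λ = 6.534×10⁻¹⁹ J; per mole, 3.935×10⁵ J mol⁻¹.
Energy required: 1.209×10⁻⁴ × 3.935×10⁵ = 47.6 J.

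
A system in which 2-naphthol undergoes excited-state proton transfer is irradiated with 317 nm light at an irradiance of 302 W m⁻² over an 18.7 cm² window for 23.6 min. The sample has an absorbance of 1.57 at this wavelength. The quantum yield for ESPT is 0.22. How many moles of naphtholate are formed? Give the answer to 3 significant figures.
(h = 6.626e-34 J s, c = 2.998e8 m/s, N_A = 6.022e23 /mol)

Photon energy at 317 nm: hc/λ = (6.626e-34)(2.998e8)/(317e-9) = 6.266e-19 J.
Energy delivered: (302 W m⁻²)(18.7e-4 m²)(1416 s) = 799.7 J.
Photons incident: 799.7 / 6.266e-19 = 1.276e21, i.e. 1.276e21/6.022e23 = 0.002119 mol.
Fraction absorbed: 1 − 10^(−1.57) = 0.9731.
Photons absorbed: 0.9731 × 0.002119 = 0.002062 mol.
Product: Φ × n_abs = 0.22 × 0.002062 = 4.536e-4 mol.

4.54e-4 mol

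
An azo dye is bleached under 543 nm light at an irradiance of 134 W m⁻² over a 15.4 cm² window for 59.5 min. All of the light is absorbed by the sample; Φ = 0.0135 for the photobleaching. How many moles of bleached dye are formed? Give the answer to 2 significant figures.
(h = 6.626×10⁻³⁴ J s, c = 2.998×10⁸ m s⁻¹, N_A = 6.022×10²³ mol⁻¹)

Photon energy at 543 nm: hc/λ = (6.626×10⁻³⁴)(2.998×10⁸)/(543×10⁻⁹) = 3.658×10⁻¹⁹ J.
Energy delivered: (134 W m⁻²)(15.4×10⁻⁴ m²)(3570 s) = 736.7 J.
Photons incident: 736.7 / 3.658×10⁻¹⁹ = 2.014×10²¹, i.e. 2.014×10²¹/6.022×10²³ = 0.003344 mol.
Product: Φ × n_abs = 0.0135 × 0.003344 = 4.514×10⁻⁵ mol.

4.5×10⁻⁵ mol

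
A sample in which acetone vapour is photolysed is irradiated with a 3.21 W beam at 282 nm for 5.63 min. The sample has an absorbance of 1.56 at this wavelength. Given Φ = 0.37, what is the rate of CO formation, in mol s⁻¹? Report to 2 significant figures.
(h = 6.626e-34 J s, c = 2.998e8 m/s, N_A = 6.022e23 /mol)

2.7e-6 mol s⁻¹

Photon energy at 282 nm: hc/λ = (6.626e-34)(2.998e8)/(282e-9) = 7.044e-19 J.
Energy delivered: (3.21 W)(337.8 s) = 1084 J.
Photons incident: 1084 / 7.044e-19 = 1.539e21, i.e. 1.539e21/6.022e23 = 0.002556 mol.
Fraction absorbed: 1 − 10^(−1.56) = 0.9725.
Photons absorbed: 0.9725 × 0.002556 = 0.002486 mol.
Product formed: 0.37 × 0.002486 = 9.198e-4 mol.
Rate: 9.198e-4 / 337.8 s = 2.7e-6 mol s⁻¹.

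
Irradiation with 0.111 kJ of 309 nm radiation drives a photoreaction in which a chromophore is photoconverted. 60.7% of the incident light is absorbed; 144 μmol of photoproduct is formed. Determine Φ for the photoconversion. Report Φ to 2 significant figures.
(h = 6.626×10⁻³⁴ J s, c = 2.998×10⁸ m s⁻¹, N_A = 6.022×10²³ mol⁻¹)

Product: 144 μmol = 1.44×10⁻⁴ mol.
Photon energy at 309 nm: hc/λ = (6.626×10⁻³⁴)(2.998×10⁸)/(309×10⁻⁹) = 6.429×10⁻¹⁹ J.
Incident energy: 0.111 kJ = 111 J.
Photons incident: 111 / 6.429×10⁻¹⁹ = 1.727×10²⁰, i.e. 1.727×10²⁰/6.022×10²³ = 2.868×10⁻⁴ mol.
Photons absorbed: 0.607 × 2.868×10⁻⁴ = 1.741×10⁻⁴ mol.
Φ = 1.44×10⁻⁴ mol / 1.741×10⁻⁴ mol photons = 0.83.

Φ = 0.83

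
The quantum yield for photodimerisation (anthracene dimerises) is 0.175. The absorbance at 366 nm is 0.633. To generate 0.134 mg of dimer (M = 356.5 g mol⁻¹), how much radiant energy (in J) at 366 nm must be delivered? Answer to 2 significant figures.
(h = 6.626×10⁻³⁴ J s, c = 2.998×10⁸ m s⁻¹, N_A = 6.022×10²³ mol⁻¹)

0.92 J

Product: 0.134 mg / 356.5 g mol⁻¹ = 3.759×10⁻⁷ mol.
Photons that must be absorbed: 3.759×10⁻⁷ / 0.175 = 2.148×10⁻⁶ mol.
Fraction absorbed: 1 − 10^(−0.633) = 0.7672.
Incident photons needed: 2.148×10⁻⁶ / 0.7672 = 2.800×10⁻⁶ mol.
Photon energy: hc/λ = 5.428×10⁻¹⁹ J; per mole, 3.269×10⁵ J mol⁻¹.
Energy required: 2.800×10⁻⁶ × 3.269×10⁵ = 0.92 J.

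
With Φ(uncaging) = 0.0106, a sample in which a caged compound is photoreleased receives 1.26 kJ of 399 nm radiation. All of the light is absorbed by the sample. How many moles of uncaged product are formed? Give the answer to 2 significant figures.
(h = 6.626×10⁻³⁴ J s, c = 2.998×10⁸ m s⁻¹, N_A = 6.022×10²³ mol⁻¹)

4.5×10⁻⁵ mol

Photon energy at 399 nm: hc/λ = (6.626×10⁻³⁴)(2.998×10⁸)/(399×10⁻⁹) = 4.979×10⁻¹⁹ J.
Incident energy: 1.26 kJ = 1260 J.
Photons incident: 1260 / 4.979×10⁻¹⁹ = 2.531×10²¹, i.e. 2.531×10²¹/6.022×10²³ = 0.004203 mol.
Product: Φ × n_abs = 0.0106 × 0.004203 = 4.455×10⁻⁵ mol.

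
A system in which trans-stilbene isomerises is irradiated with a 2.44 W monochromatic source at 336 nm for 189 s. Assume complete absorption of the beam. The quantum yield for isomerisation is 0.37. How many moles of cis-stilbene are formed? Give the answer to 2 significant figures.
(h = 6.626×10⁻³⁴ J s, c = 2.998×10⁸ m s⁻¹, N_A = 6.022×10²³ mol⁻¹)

4.8×10⁻⁴ mol

Photon energy at 336 nm: hc/λ = (6.626×10⁻³⁴)(2.998×10⁸)/(336×10⁻⁹) = 5.912×10⁻¹⁹ J.
Energy delivered: (2.44 W)(189 s) = 461.2 J.
Photons incident: 461.2 / 5.912×10⁻¹⁹ = 7.801×10²⁰, i.e. 7.801×10²⁰/6.022×10²³ = 0.001295 mol.
Product: Φ × n_abs = 0.37 × 0.001295 = 4.791×10⁻⁴ mol.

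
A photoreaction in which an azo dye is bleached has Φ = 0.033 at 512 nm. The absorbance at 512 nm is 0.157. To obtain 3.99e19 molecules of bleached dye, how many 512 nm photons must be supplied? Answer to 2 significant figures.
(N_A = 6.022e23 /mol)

4.0e21 photons

Product: 3.99e19 / 6.022e23 = 6.626e-5 mol.
Photons that must be absorbed: 6.626e-5 / 0.033 = 0.002008 mol.
Fraction absorbed: 1 − 10^(−0.157) = 0.3034.
Incident photons needed: 0.002008 / 0.3034 = 0.006618 mol.
Photon count: 0.006618 × 6.022e23 = 4.0e21.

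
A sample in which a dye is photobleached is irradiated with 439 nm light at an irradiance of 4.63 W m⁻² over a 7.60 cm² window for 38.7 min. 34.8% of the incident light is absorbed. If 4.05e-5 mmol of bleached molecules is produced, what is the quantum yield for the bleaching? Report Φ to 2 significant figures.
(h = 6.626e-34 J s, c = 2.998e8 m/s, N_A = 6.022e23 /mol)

Product: 4.05e-5 mmol = 4.05e-8 mol.
Photon energy at 439 nm: hc/λ = (6.626e-34)(2.998e8)/(439e-9) = 4.525e-19 J.
Energy delivered: (4.63 W m⁻²)(7.60e-4 m²)(2322 s) = 8.171 J.
Photons incident: 8.171 / 4.525e-19 = 1.806e19, i.e. 1.806e19/6.022e23 = 2.999e-5 mol.
Photons absorbed: 0.348 × 2.999e-5 = 1.044e-5 mol.
Φ = 4.05e-8 mol / 1.044e-5 mol photons = 0.0039.

Φ = 0.0039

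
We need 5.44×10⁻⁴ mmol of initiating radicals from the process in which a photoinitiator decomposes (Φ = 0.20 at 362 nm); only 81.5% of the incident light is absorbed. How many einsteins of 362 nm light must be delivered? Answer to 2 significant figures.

Product: 5.44×10⁻⁴ mmol = 5.44×10⁻⁷ mol.
Photons that must be absorbed: 5.44×10⁻⁷ / 0.20 = 2.720×10⁻⁶ mol.
Incident photons needed: 2.720×10⁻⁶ / 0.815 = 3.337×10⁻⁶ mol.

3.3×10⁻⁶ einstein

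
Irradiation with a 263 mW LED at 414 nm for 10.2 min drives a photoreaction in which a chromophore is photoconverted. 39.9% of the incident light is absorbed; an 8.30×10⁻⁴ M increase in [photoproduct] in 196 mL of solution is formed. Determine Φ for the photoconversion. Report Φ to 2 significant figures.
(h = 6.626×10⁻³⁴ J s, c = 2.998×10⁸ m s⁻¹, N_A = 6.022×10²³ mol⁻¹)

Product: (8.30×10⁻⁴ M)(0.196 L) = 1.627×10⁻⁴ mol.
Photon energy at 414 nm: hc/λ = (6.626×10⁻³⁴)(2.998×10⁸)/(414×10⁻⁹) = 4.798×10⁻¹⁹ J.
Energy delivered: (263 mW)(612 s) = 161.0 J.
Photons incident: 161.0 / 4.798×10⁻¹⁹ = 3.356×10²⁰, i.e. 3.356×10²⁰/6.022×10²³ = 5.573×10⁻⁴ mol.
Photons absorbed: 0.399 × 5.573×10⁻⁴ = 2.224×10⁻⁴ mol.
Φ = 1.627×10⁻⁴ mol / 2.224×10⁻⁴ mol photons = 0.73.

Φ = 0.73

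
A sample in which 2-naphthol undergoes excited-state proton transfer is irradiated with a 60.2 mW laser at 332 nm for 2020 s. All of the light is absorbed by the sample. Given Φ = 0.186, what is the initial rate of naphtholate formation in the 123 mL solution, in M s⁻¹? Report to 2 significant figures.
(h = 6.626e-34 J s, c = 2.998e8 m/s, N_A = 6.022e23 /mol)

Photon energy at 332 nm: hc/λ = (6.626e-34)(2.998e8)/(332e-9) = 5.983e-19 J.
Energy delivered: (60.2 mW)(2020 s) = 121.6 J.
Photons incident: 121.6 / 5.983e-19 = 2.032e20, i.e. 2.032e20/6.022e23 = 3.374e-4 mol.
Product formed: 0.186 × 3.374e-4 = 6.276e-5 mol.
Rate: 6.276e-5 mol / (2020 s × 0.123 L) = 2.5e-7 M s⁻¹.

2.5e-7 M s⁻¹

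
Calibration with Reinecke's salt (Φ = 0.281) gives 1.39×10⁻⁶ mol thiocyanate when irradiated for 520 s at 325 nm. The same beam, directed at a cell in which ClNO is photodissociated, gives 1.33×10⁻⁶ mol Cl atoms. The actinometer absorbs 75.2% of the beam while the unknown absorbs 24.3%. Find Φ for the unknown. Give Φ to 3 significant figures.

Φ = 0.832

Photons absorbed by the actinometer: 1.39×10⁻⁶ / 0.281 = 4.947×10⁻⁶ mol.
Incident flux: 4.947×10⁻⁶ / 0.752 = 6.578×10⁻⁶ einstein.
Absorbed by unknown: 0.243 × 6.578×10⁻⁶ = 1.598×10⁻⁶ mol.
Φ(unknown) = 1.33×10⁻⁶ / 1.598×10⁻⁶ = 0.832.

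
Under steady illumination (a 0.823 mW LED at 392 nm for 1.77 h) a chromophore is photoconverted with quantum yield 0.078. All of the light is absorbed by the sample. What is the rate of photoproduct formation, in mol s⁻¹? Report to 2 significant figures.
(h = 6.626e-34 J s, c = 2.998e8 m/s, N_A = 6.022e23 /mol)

Photon energy at 392 nm: hc/λ = (6.626e-34)(2.998e8)/(392e-9) = 5.068e-19 J.
Energy delivered: (0.823 mW)(6372 s) = 5.244 J.
Photons incident: 5.244 / 5.068e-19 = 1.035e19, i.e. 1.035e19/6.022e23 = 1.719e-5 mol.
Product formed: 0.078 × 1.719e-5 = 1.341e-6 mol.
Rate: 1.341e-6 / 6372 s = 2.1e-10 mol s⁻¹.

2.1e-10 mol s⁻¹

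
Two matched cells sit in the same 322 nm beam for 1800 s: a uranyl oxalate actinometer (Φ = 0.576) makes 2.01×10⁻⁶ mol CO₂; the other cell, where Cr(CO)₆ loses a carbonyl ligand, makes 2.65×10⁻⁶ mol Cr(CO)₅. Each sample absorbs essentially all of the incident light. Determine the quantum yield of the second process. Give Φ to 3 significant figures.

Φ = 0.759

Photons absorbed by the actinometer: 2.01×10⁻⁶ / 0.576 = 3.490×10⁻⁶ mol.
Φ(unknown) = 2.65×10⁻⁶ / 3.490×10⁻⁶ = 0.759.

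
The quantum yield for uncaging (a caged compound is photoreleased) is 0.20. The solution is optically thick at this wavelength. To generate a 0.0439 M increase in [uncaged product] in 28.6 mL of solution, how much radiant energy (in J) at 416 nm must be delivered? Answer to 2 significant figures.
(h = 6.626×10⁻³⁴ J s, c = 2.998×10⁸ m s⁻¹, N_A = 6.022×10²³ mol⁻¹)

Product: (0.0439 M)(0.0286 L) = 0.001256 mol.
Photons that must be absorbed: 0.001256 / 0.20 = 0.006280 mol.
Photon energy: hc/λ = 4.775×10⁻¹⁹ J; per mole, 2.876×10⁵ J mol⁻¹.
Energy required: 0.006280 × 2.876×10⁵ = 1800 J.

1800 J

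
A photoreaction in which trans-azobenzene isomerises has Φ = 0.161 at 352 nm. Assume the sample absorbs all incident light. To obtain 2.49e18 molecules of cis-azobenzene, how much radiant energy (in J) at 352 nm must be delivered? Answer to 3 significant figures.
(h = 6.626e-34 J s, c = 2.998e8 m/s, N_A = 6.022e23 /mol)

8.73 J

Product: 2.49e18 / 6.022e23 = 4.135e-6 mol.
Photons that must be absorbed: 4.135e-6 / 0.161 = 2.568e-5 mol.
Photon energy: hc/λ = 5.643e-19 J; per mole, 3.398e5 J mol⁻¹.
Energy required: 2.568e-5 × 3.398e5 = 8.73 J.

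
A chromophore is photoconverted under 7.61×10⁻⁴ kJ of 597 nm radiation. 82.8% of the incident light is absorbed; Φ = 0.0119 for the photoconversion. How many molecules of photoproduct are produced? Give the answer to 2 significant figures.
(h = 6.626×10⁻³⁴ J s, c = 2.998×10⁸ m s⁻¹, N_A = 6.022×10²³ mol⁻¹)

2.3×10¹⁶ molecules

Photon energy at 597 nm: hc/λ = (6.626×10⁻³⁴)(2.998×10⁸)/(597×10⁻⁹) = 3.327×10⁻¹⁹ J.
Incident energy: 7.61×10⁻⁴ kJ = 0.761 J.
Photons incident: 0.761 / 3.327×10⁻¹⁹ = 2.287×10¹⁸, i.e. 2.287×10¹⁸/6.022×10²³ = 3.798×10⁻⁶ mol.
Photons absorbed: 0.828 × 3.798×10⁻⁶ = 3.145×10⁻⁶ mol.
Product: Φ × n_abs = 0.0119 × 3.145×10⁻⁶ = 3.743×10⁻⁸ mol.
As a count: 3.743×10⁻⁸ × 6.022×10²³ = 2.3×10¹⁶.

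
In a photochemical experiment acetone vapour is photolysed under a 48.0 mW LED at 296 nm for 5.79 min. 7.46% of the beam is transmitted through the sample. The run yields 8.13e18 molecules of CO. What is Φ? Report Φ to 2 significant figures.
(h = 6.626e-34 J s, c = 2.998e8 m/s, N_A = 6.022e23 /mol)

Φ = 0.35

Product: 8.13e18 / 6.022e23 = 1.350e-5 mol.
Photon energy at 296 nm: hc/λ = (6.626e-34)(2.998e8)/(296e-9) = 6.711e-19 J.
Energy delivered: (48.0 mW)(347.4 s) = 16.68 J.
Photons incident: 16.68 / 6.711e-19 = 2.485e19, i.e. 2.485e19/6.022e23 = 4.127e-5 mol.
Fraction absorbed: 1 − 7.46/100 = 0.9254.
Photons absorbed: 0.9254 × 4.127e-5 = 3.819e-5 mol.
Φ = 1.350e-5 mol / 3.819e-5 mol photons = 0.35.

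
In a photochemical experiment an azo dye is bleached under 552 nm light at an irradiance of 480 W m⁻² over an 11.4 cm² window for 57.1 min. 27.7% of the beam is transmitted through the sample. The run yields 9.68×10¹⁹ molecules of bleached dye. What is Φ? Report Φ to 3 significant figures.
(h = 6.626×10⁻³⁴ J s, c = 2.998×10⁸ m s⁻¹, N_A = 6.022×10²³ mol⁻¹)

Φ = 0.0257

Product: 9.68×10¹⁹ / 6.022×10²³ = 1.607×10⁻⁴ mol.
Photon energy at 552 nm: hc/λ = (6.626×10⁻³⁴)(2.998×10⁸)/(552×10⁻⁹) = 3.599×10⁻¹⁹ J.
Energy delivered: (480 W m⁻²)(11.4×10⁻⁴ m²)(3426 s) = 1875 J.
Photons incident: 1875 / 3.599×10⁻¹⁹ = 5.210×10²¹, i.e. 5.210×10²¹/6.022×10²³ = 0.008652 mol.
Fraction absorbed: 1 − 27.7/100 = 0.7230.
Photons absorbed: 0.7230 × 0.008652 = 0.006255 mol.
Φ = 1.607×10⁻⁴ mol / 0.006255 mol photons = 0.0257.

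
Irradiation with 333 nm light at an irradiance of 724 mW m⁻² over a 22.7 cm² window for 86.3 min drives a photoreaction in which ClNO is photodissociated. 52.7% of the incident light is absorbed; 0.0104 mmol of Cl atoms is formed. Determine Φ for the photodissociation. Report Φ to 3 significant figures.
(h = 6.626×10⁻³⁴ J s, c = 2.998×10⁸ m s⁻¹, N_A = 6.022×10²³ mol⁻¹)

Φ = 0.833

Product: 0.0104 mmol = 1.04×10⁻⁵ mol.
Photon energy at 333 nm: hc/λ = (6.626×10⁻³⁴)(2.998×10⁸)/(333×10⁻⁹) = 5.965×10⁻¹⁹ J.
Energy delivered: (724 mW m⁻²)(22.7×10⁻⁴ m²)(5178 s) = 8.510 J.
Photons incident: 8.510 / 5.965×10⁻¹⁹ = 1.427×10¹⁹, i.e. 1.427×10¹⁹/6.022×10²³ = 2.370×10⁻⁵ mol.
Photons absorbed: 0.527 × 2.370×10⁻⁵ = 1.249×10⁻⁵ mol.
Φ = 1.04×10⁻⁵ mol / 1.249×10⁻⁵ mol photons = 0.833.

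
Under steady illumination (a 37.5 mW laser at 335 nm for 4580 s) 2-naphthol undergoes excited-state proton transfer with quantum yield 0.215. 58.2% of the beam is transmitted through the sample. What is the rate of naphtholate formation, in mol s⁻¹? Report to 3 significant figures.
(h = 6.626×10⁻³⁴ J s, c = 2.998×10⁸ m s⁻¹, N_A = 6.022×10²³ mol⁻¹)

Photon energy at 335 nm: hc/λ = (6.626×10⁻³⁴)(2.998×10⁸)/(335×10⁻⁹) = 5.930×10⁻¹⁹ J.
Energy delivered: (37.5 mW)(4580 s) = 171.8 J.
Photons incident: 171.8 / 5.930×10⁻¹⁹ = 2.897×10²⁰, i.e. 2.897×10²⁰/6.022×10²³ = 4.811×10⁻⁴ mol.
Fraction absorbed: 1 − 58.2/100 = 0.4180.
Photons absorbed: 0.4180 × 4.811×10⁻⁴ = 2.011×10⁻⁴ mol.
Product formed: 0.215 × 2.011×10⁻⁴ = 4.324×10⁻⁵ mol.
Rate: 4.324×10⁻⁵ / 4580 s = 9.44×10⁻⁹ mol s⁻¹.

9.44×10⁻⁹ mol s⁻¹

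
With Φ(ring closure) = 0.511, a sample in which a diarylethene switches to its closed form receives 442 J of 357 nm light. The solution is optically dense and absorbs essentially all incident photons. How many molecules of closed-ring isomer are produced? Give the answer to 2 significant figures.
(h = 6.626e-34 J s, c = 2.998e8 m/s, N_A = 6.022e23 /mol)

Photon energy at 357 nm: hc/λ = (6.626e-34)(2.998e8)/(357e-9) = 5.564e-19 J.
Photons incident: 442 / 5.564e-19 = 7.944e20, i.e. 7.944e20/6.022e23 = 0.001319 mol.
Product: Φ × n_abs = 0.511 × 0.001319 = 6.740e-4 mol.
As a count: 6.740e-4 × 6.022e23 = 4.1e20.

4.1e20 molecules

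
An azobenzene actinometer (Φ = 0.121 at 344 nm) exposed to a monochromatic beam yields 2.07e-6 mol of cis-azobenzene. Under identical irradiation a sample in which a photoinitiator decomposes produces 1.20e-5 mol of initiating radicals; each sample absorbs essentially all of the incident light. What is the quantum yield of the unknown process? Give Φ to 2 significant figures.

Φ = 0.70

Photons absorbed by the actinometer: 2.07e-6 / 0.121 = 1.711e-5 mol.
Φ(unknown) = 1.20e-5 / 1.711e-5 = 0.70.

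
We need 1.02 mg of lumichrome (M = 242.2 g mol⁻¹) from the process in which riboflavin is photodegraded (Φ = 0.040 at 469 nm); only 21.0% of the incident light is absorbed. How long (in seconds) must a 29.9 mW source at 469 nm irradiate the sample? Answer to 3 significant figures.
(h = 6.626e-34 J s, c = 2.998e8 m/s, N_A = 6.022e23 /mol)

Product: 1.02 mg / 242.2 g mol⁻¹ = 4.211e-6 mol.
Photons that must be absorbed: 4.211e-6 / 0.040 = 1.053e-4 mol.
Incident photons needed: 1.053e-4 / 0.210 = 5.014e-4 mol.
Photon energy: hc/λ = 4.236e-19 J; per mole, 2.551e5 J mol⁻¹.
Energy required: 5.014e-4 × 2.551e5 = 127.9 J.
Time: 127.9 J / 0.0299 W = 4280 s.

t ≈ 4280 s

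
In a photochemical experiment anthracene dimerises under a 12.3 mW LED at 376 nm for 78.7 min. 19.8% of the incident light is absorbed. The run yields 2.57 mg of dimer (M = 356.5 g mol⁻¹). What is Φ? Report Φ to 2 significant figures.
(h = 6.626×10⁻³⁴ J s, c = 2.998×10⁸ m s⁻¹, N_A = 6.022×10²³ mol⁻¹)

Product: 2.57 mg / 356.5 g mol⁻¹ = 7.209×10⁻⁶ mol.
Photon energy at 376 nm: hc/λ = (6.626×10⁻³⁴)(2.998×10⁸)/(376×10⁻⁹) = 5.283×10⁻¹⁹ J.
Energy delivered: (12.3 mW)(4722 s) = 58.08 J.
Photons incident: 58.08 / 5.283×10⁻¹⁹ = 1.099×10²⁰, i.e. 1.099×10²⁰/6.022×10²³ = 1.825×10⁻⁴ mol.
Photons absorbed: 0.198 × 1.825×10⁻⁴ = 3.614×10⁻⁵ mol.
Φ = 7.209×10⁻⁶ mol / 3.614×10⁻⁵ mol photons = 0.20.

Φ = 0.20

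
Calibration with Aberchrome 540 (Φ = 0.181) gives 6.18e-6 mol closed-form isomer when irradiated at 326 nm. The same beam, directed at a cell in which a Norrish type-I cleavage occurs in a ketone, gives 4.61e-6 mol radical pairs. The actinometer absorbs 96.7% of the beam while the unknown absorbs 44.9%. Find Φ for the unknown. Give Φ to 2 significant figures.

Photons absorbed by the actinometer: 6.18e-6 / 0.181 = 3.414e-5 mol.
Incident flux: 3.414e-5 / 0.967 = 3.531e-5 einstein.
Absorbed by unknown: 0.449 × 3.531e-5 = 1.585e-5 mol.
Φ(unknown) = 4.61e-6 / 1.585e-5 = 0.29.

Φ = 0.29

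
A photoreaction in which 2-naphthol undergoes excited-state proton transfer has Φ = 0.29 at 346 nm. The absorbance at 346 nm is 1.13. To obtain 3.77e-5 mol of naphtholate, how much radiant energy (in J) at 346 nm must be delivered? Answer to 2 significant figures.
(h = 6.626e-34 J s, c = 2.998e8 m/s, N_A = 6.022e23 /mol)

49 J

Photons that must be absorbed: 3.77e-5 / 0.29 = 1.300e-4 mol.
Fraction absorbed: 1 − 10^(−1.13) = 0.9259.
Incident photons needed: 1.300e-4 / 0.9259 = 1.404e-4 mol.
Photon energy: hc/λ = 5.741e-19 J; per mole, 3.457e5 J mol⁻¹.
Energy required: 1.404e-4 × 3.457e5 = 49 J.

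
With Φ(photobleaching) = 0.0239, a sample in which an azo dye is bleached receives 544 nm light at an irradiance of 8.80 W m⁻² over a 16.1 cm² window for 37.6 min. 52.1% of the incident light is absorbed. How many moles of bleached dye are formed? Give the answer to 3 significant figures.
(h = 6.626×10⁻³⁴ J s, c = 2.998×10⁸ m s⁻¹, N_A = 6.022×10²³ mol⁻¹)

1.81×10⁻⁶ mol

Photon energy at 544 nm: hc/λ = (6.626×10⁻³⁴)(2.998×10⁸)/(544×10⁻⁹) = 3.652×10⁻¹⁹ J.
Energy delivered: (8.80 W m⁻²)(16.1×10⁻⁴ m²)(2256 s) = 31.96 J.
Photons incident: 31.96 / 3.652×10⁻¹⁹ = 8.751×10¹⁹, i.e. 8.751×10¹⁹/6.022×10²³ = 1.453×10⁻⁴ mol.
Photons absorbed: 0.521 × 1.453×10⁻⁴ = 7.570×10⁻⁵ mol.
Product: Φ × n_abs = 0.0239 × 7.570×10⁻⁵ = 1.809×10⁻⁶ mol.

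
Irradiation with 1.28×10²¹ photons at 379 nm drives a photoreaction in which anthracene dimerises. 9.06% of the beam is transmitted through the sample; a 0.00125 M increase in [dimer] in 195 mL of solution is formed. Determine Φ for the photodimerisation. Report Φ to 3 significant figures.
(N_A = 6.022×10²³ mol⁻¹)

Φ = 0.126

Product: (0.00125 M)(0.195 L) = 2.438×10⁻⁴ mol.
Moles of photons: 1.28×10²¹ / 6.022×10²³ = 0.002126 mol.
Fraction absorbed: 1 − 9.06/100 = 0.9094.
Photons absorbed: 0.9094 × 0.002126 = 0.001933 mol.
Φ = 2.438×10⁻⁴ mol / 0.001933 mol photons = 0.126.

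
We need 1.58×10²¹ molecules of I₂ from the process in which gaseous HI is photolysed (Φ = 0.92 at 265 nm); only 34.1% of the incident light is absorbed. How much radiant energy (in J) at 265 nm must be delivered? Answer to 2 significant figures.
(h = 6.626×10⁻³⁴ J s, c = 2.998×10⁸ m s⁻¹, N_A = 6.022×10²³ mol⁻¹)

3800 J

Product: 1.58×10²¹ / 6.022×10²³ = 0.002624 mol.
Photons that must be absorbed: 0.002624 / 0.92 = 0.002852 mol.
Incident photons needed: 0.002852 / 0.341 = 0.008364 mol.
Photon energy: hc/λ = 7.496×10⁻¹⁹ J; per mole, 4.514×10⁵ J mol⁻¹.
Energy required: 0.008364 × 4.514×10⁵ = 3800 J.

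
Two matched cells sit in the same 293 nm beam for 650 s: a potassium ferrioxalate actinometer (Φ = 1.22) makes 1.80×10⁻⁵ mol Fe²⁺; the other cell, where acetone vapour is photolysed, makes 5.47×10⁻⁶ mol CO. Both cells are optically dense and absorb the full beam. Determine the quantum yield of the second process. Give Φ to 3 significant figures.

Photons absorbed by the actinometer: 1.80×10⁻⁵ / 1.22 = 1.475×10⁻⁵ mol.
Φ(unknown) = 5.47×10⁻⁶ / 1.475×10⁻⁵ = 0.371.

Φ = 0.371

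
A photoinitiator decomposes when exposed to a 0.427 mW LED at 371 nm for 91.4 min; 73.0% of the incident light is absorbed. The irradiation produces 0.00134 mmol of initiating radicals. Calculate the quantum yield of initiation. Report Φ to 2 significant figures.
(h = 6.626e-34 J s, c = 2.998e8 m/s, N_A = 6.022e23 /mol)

Product: 0.00134 mmol = 1.34e-6 mol.
Photon energy at 371 nm: hc/λ = (6.626e-34)(2.998e8)/(371e-9) = 5.354e-19 J.
Energy delivered: (0.427 mW)(5484 s) = 2.342 J.
Photons incident: 2.342 / 5.354e-19 = 4.374e18, i.e. 4.374e18/6.022e23 = 7.263e-6 mol.
Photons absorbed: 0.730 × 7.263e-6 = 5.302e-6 mol.
Φ = 1.34e-6 mol / 5.302e-6 mol photons = 0.25.

Φ = 0.25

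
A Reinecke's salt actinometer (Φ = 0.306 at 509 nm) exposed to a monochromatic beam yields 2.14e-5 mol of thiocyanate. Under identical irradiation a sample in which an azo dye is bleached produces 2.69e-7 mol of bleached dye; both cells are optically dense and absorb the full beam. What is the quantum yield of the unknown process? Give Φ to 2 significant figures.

Photons absorbed by the actinometer: 2.14e-5 / 0.306 = 6.993e-5 mol.
Φ(unknown) = 2.69e-7 / 6.993e-5 = 0.0038.

Φ = 0.0038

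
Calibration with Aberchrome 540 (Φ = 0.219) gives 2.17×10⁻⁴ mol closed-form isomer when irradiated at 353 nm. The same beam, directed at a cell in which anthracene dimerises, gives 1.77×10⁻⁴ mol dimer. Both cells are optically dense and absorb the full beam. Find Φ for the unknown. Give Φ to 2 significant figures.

Φ = 0.18

Photons absorbed by the actinometer: 2.17×10⁻⁴ / 0.219 = 9.909×10⁻⁴ mol.
Φ(unknown) = 1.77×10⁻⁴ / 9.909×10⁻⁴ = 0.18.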